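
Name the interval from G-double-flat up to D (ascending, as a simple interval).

doubly augmented fifth

The letter names run G→D, a span of 4 letter steps, so the interval is some kind of fifth.
Gbb to D is 9 semitones. A perfect fifth is 7, so 9 makes it doubly augmented.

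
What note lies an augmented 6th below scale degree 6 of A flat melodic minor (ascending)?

Scale degree 6 of Ab melodic minor (ascending) is F.
An augmented sixth (10 semitones) below F lands on the letter A, giving Abb.

Abb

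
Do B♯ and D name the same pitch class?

No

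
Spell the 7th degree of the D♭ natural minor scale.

Cb

Degree 7 takes the letter 6 steps above D, which is C.
In natural minor, degree 7 sits 10 semitones above the tonic. Db + 10 semitones is pitch class 11, spelled on C as Cb.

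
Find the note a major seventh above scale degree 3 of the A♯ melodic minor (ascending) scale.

B#

Scale degree 3 of A# melodic minor (ascending) is C#.
A major seventh (11 semitones) above C# lands on the letter B, giving B#.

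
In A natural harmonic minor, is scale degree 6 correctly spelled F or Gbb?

Each scale degree takes a distinct letter name. Degree 6 of a scale on A must use the letter F.
F and Gbb are enharmonically the same pitch, but only F uses the letter F, so it is the correct spelling here.

F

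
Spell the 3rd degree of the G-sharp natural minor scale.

Degree 3 takes the letter 2 steps above G, which is B.
In natural minor, degree 3 sits 3 semitones above the tonic. G# + 3 semitones is pitch class 11, spelled on B as B.

B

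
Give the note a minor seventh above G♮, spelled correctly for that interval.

G up a major seventh is F#, so the target letter is F.
From G, a minor seventh is 10 semitones up: F.

F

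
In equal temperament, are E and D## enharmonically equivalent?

E = pitch class 4 and D## = pitch class 4 — the same pitch class, so they are enharmonic equivalents.

Yes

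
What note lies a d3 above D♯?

F

D up a major third is F#, so the target letter is F.
From D#, a diminished third is 2 semitones up: F.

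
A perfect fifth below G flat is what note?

Cb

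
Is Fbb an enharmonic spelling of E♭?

Fbb is pitch class 3; Eb is pitch class 3.
All spellings map to pitch class 3, so they are enharmonically equivalent.

Yes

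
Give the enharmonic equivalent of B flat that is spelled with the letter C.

Bb is pitch class 10. The letter C alone is pitch class 0.
To reach pitch class 10 from C requires an offset of -2 semitones, i.e. double flat: Cbb.

Cbb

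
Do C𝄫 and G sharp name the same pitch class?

No

Two spellings are enharmonically equivalent only if they share a pitch class.
Here Cbb → 10, G# → 8; 8 ≠ 10, so they are not.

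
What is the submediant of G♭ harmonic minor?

Ebb

The Gb harmonic minor scale runs Gb Ab Bbb Cb Db Ebb F.
Degree 6 is Ebb.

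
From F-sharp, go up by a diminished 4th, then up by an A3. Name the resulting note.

D#

A diminished fourth up from F# is Bb (letter B, 4 semitones up).
An augmented third up from Bb is D# (letter D, 5 semitones up).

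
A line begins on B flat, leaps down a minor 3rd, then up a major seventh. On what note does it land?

F#

A minor third down from Bb is G (letter G, 3 semitones down).
A major seventh up from G is F# (letter F, 11 semitones up).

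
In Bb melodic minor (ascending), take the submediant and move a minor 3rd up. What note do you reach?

The submediant of Bb melodic minor (ascending) is G.
A minor third (3 semitones) above G lands on the letter B, giving Bb.

Bb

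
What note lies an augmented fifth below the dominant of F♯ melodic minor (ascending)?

F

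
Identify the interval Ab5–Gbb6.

diminished seventh

The letter names run A→G, a span of 6 letter steps, so the interval is some kind of seventh.
Ab to Gbb is 9 semitones. A major seventh is 11, so 9 makes it diminished.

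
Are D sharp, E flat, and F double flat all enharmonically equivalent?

Yes

D# is pitch class 3; Eb is pitch class 3; Fbb is pitch class 3.
All spellings map to pitch class 3, so they are enharmonically equivalent.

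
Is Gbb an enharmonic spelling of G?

Two spellings are enharmonically equivalent only if they share a pitch class.
Here Gbb → 5, G → 7; 5 ≠ 7, so they are not.

No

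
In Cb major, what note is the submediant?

Degree 6 takes the letter 5 steps above C, which is A.
In major, degree 6 sits 9 semitones above the tonic. Cb + 9 semitones is pitch class 8, spelled on A as Ab.

Ab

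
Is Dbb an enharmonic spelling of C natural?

Dbb is pitch class 0; C is pitch class 0.
All spellings map to pitch class 0, so they are enharmonically equivalent.

Yes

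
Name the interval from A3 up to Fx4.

The letter names run A→F, a span of 5 letter steps, so the interval is some kind of sixth.
A to F## is 10 semitones. A major sixth is 9, so 10 makes it augmented.

augmented sixth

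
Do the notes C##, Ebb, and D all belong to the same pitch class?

Yes

C## = pitch class 2 and Ebb = pitch class 2 and D = pitch class 2 — the same pitch class, so they are enharmonic equivalents.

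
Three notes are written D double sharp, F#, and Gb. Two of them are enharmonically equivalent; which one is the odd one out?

D##

In 12-tone equal temperament, enharmonic equivalents share a pitch class. D## is pitch class 4; F# is pitch class 6; Gb is pitch class 6.
F# and Gb share pitch class 6, while D## is pitch class 4.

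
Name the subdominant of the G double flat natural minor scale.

Cbb

Degree 4 takes the letter 3 steps above G, which is C.
In natural minor, degree 4 sits 5 semitones above the tonic. Gbb + 5 semitones is pitch class 10, spelled on C as Cbb.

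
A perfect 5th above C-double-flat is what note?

Gbb

C up a perfect fifth is G, so the target letter is G.
From Cbb, a perfect fifth is 7 semitones up: Gbb.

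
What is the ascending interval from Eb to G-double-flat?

Counting letters E–F–G gives a third.
Eb→Gbb = 2 semitones, 2 narrower than the major third (4), so diminished.

diminished third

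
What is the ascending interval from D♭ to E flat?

major second

Counting letters D–E gives a second.
Db→Eb = 2 semitones, exactly the major second.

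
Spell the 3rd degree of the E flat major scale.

Degree 3 takes the letter 2 steps above E, which is G.
In major, degree 3 sits 4 semitones above the tonic. Eb + 4 semitones is pitch class 7, spelled on G as G.

G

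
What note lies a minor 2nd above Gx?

A second above G lands on the letter A.
A minor second spans 1 semitone, so G## moves to pitch class 10. On the letter A that is A#.

A#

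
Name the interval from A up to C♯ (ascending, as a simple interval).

The letter names run A→C, a span of 2 letter steps, so the interval is some kind of third.
A to C# is 4 semitones. A major third is 4, so 4 makes it major.

major third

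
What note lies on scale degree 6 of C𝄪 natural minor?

A#

The C## natural minor scale runs C## D## E# F## G## A# B#.
Degree 6 is A#.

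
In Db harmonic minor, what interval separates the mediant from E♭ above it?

major seventh

The mediant of Db harmonic minor is Fb.
Fb up to Eb: letters F→E make it a seventh; 11 semitones makes it major.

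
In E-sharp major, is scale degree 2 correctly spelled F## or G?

Each scale degree takes a distinct letter name. Degree 2 of a scale on E must use the letter F.
F## and G are enharmonically the same pitch, but only F## uses the letter F, so it is the correct spelling here.

F##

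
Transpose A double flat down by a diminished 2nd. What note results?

G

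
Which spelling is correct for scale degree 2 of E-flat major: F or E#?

F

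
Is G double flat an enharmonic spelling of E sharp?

Yes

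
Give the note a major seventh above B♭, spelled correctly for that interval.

B up a major seventh is A#, so the target letter is A.
From Bb, a major seventh is 11 semitones up: A.

A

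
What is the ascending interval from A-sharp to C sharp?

minor third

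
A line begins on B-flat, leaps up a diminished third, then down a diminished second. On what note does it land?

C

A diminished third up from Bb is Dbb (letter D, 2 semitones up).
A diminished second down from Dbb is C (letter C, 0 semitones down).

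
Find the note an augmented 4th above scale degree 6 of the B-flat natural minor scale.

Scale degree 6 of Bb natural minor is Gb.
An augmented fourth (6 semitones) above Gb lands on the letter C, giving C.

C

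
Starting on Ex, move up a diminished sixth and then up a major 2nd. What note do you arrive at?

D#

A diminished sixth up from E## is C# (letter C, 7 semitones up).
A major second up from C# is D# (letter D, 2 semitones up).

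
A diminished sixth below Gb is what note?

G down a major sixth is Bb, so the target letter is B.
From Gb, a diminished sixth is 7 semitones down: B.

B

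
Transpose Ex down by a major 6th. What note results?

A sixth below E lands on the letter G.
A major sixth spans 9 semitones, so E## moves to pitch class 9. On the letter G that is G##.

G##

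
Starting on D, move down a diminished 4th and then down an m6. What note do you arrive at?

A diminished fourth down from D is A# (letter A, 4 semitones down).
A minor sixth down from A# is C## (letter C, 8 semitones down).

C##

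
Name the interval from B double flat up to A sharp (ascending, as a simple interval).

doubly augmented seventh

Counting letters B–C–D–E–F–G–A gives a seventh.
Bbb→A# = 13 semitones, 2 wider than the major seventh (11), so doubly augmented.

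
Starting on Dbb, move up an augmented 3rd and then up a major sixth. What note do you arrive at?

An augmented third up from Dbb is F (letter F, 5 semitones up).
A major sixth up from F is D (letter D, 9 semitones up).

D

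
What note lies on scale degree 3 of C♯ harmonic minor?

E

Degree 3 takes the letter 2 steps above C, which is E.
In harmonic minor, degree 3 sits 3 semitones above the tonic. C# + 3 semitones is pitch class 4, spelled on E as E.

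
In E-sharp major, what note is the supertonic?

The E# major scale runs E# F## G## A# B# C## D##.
Degree 2 is F##.

F##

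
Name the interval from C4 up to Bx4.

The letter names run C→B, a span of 6 letter steps, so the interval is some kind of seventh.
C to B## is 13 semitones. A major seventh is 11, so 13 makes it doubly augmented.

doubly augmented seventh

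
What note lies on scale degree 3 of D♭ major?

F

The Db major scale runs Db Eb F Gb Ab Bb C.
Degree 3 is F.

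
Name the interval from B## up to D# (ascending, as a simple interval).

diminished third

The letter names run B→D, a span of 2 letter steps, so the interval is some kind of third.
B## to D# is 2 semitones. A major third is 4, so 2 makes it diminished.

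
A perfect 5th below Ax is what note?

A down a perfect fifth is D, so the target letter is D.
From A##, a perfect fifth is 7 semitones down: D##.

D##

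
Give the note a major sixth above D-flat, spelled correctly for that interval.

D up a major sixth is B, so the target letter is B.
From Db, a major sixth is 9 semitones up: Bb.

Bb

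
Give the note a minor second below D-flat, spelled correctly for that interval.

C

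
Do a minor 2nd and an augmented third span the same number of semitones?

A minor second spans 1 semitone; an augmented third spans 5.
The spans differ, so they are not enharmonic equivalents.

No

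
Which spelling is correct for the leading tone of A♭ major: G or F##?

G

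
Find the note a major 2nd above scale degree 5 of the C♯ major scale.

Scale degree 5 of C# major is G#.
A major second (2 semitones) above G# lands on the letter A, giving A#.

A#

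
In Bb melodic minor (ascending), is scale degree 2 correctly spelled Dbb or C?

Each scale degree takes a distinct letter name. Degree 2 of a scale on B must use the letter C.
C and Dbb are enharmonically the same pitch, but only C uses the letter C, so it is the correct spelling here.

C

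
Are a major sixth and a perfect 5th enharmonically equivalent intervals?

No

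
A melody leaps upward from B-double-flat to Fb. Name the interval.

Counting letters B–C–D–E–F gives a fifth.
Bbb→Fb = 7 semitones, exactly the perfect fifth.

perfect fifth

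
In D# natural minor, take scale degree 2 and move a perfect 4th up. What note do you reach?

Scale degree 2 of D# natural minor is E#.
A perfect fourth (5 semitones) above E# lands on the letter A, giving A#.

A#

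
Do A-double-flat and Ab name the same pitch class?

No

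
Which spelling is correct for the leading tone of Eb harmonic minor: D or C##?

D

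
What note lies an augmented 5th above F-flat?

C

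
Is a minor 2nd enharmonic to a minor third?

A minor second spans 1 semitone; a minor third spans 3.
The spans differ, so they are not enharmonic equivalents.

No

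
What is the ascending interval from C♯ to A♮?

minor sixth

Counting letters C–D–E–F–G–A gives a sixth.
C#→A = 8 semitones, 1 narrower than the major sixth (9), so minor.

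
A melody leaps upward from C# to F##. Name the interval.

The letter names run C→F, a span of 3 letter steps, so the interval is some kind of fourth.
C# to F## is 6 semitones. A perfect fourth is 5, so 6 makes it augmented.

augmented fourth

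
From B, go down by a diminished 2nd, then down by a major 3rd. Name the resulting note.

A diminished second down from B is A## (letter A, 0 semitones down).
A major third down from A## is F## (letter F, 4 semitones down).

F##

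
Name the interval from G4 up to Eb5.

minor sixth

The letter names run G→E, a span of 5 letter steps, so the interval is some kind of sixth.
G to Eb is 8 semitones. A major sixth is 9, so 8 makes it minor.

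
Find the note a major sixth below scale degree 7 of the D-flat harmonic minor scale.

Eb

Scale degree 7 of Db harmonic minor is C.
A major sixth (9 semitones) below C lands on the letter E, giving Eb.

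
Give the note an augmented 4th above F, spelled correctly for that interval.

A fourth above F lands on the letter B.
An augmented fourth spans 6 semitones, so F moves to pitch class 11. On the letter B that is B.

B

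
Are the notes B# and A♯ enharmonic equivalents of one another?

No

Two spellings are enharmonically equivalent only if they share a pitch class.
Here B# → 0, A# → 10; 0 ≠ 10, so they are not.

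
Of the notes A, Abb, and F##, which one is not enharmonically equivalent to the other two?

In 12-tone equal temperament, enharmonic equivalents share a pitch class. A is pitch class 9; Abb is pitch class 7; F## is pitch class 7.
Abb and F## share pitch class 7, while A is pitch class 9.

A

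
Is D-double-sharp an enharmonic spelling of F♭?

D## is pitch class 4; Fb is pitch class 4.
All spellings map to pitch class 4, so they are enharmonically equivalent.

Yes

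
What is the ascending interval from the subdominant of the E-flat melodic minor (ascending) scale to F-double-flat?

The subdominant of Eb melodic minor (ascending) is Ab.
Ab up to Fbb: letters A→F make it a sixth; 7 semitones makes it diminished.

diminished sixth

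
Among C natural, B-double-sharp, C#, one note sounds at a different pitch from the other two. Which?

In 12-tone equal temperament, enharmonic equivalents share a pitch class. C is pitch class 0; B## is pitch class 1; C# is pitch class 1.
B## and C# share pitch class 1, while C is pitch class 0.

C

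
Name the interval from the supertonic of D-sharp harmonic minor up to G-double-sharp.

major third

The supertonic of D# harmonic minor is E#.
E# up to G##: letters E→G make it a third; 4 semitones makes it major.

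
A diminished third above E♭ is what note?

E up a major third is G#, so the target letter is G.
From Eb, a diminished third is 2 semitones up: Gbb.

Gbb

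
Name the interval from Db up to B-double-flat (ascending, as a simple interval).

minor sixth

The letter names run D→B, a span of 5 letter steps, so the interval is some kind of sixth.
Db to Bbb is 8 semitones. A major sixth is 9, so 8 makes it minor.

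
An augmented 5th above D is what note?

A#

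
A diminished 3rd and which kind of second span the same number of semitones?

major

A diminished third spans 2 semitones.
A second spanning 2 semitones is major (the major second is 2).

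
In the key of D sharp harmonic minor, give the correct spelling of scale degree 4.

Degree 4 takes the letter 3 steps above D, which is G.
In harmonic minor, degree 4 sits 5 semitones above the tonic. D# + 5 semitones is pitch class 8, spelled on G as G#.

G#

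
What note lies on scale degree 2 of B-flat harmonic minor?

The Bb harmonic minor scale runs Bb C Db Eb F Gb A.
Degree 2 is C.

C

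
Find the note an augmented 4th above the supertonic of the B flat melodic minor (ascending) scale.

F#

The supertonic of Bb melodic minor (ascending) is C.
An augmented fourth (6 semitones) above C lands on the letter F, giving F#.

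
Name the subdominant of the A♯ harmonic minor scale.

D#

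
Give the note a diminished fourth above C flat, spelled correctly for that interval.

Fbb

A fourth above C lands on the letter F.
A diminished fourth spans 4 semitones, so Cb moves to pitch class 3. On the letter F that is Fbb.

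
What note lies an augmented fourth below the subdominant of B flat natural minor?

The subdominant of Bb natural minor is Eb.
An augmented fourth (6 semitones) below Eb lands on the letter B, giving Bbb.

Bbb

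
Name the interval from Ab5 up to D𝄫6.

Counting letters A–B–C–D gives a fourth.
Ab→Dbb = 4 semitones, 1 narrower than the perfect fourth (5), so diminished.

diminished fourth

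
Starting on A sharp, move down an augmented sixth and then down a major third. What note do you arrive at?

An augmented sixth down from A# is C (letter C, 10 semitones down).
A major third down from C is Ab (letter A, 4 semitones down).

Ab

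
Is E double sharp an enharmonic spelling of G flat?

E## = pitch class 6 and Gb = pitch class 6 — the same pitch class, so they are enharmonic equivalents.

Yes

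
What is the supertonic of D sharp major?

E#

Degree 2 takes the letter 1 step above D, which is E.
In major, degree 2 sits 2 semitones above the tonic. D# + 2 semitones is pitch class 5, spelled on E as E#.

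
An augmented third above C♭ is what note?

A third above C lands on the letter E.
An augmented third spans 5 semitones, so Cb moves to pitch class 4. On the letter E that is E.

E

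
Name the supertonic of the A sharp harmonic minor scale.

B#

The A# harmonic minor scale runs A# B# C# D# E# F# G##.
Degree 2 is B#.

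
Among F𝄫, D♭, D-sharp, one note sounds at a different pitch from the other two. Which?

In 12-tone equal temperament, enharmonic equivalents share a pitch class. Fbb is pitch class 3; Db is pitch class 1; D# is pitch class 3.
Fbb and D# share pitch class 3, while Db is pitch class 1.

Db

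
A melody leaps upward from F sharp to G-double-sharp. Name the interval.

Counting letters F–G gives a second.
F#→G## = 3 semitones, 1 wider than the major second (2), so augmented.

augmented second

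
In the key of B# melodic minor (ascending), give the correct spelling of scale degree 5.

F##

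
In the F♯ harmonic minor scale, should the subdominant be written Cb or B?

B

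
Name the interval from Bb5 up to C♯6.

augmented second

Counting letters B–C gives a second.
Bb→C# = 3 semitones, 1 wider than the major second (2), so augmented.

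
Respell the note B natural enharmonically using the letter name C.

Cb

Plain C sits 1 semitone above B, so on the letter C the same pitch needs a flat: Cb.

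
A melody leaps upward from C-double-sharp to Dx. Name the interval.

Counting letters C–D gives a second.
C##→D## = 2 semitones, exactly the major second.

major second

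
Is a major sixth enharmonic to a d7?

Yes

A major sixth spans 9 semitones; a diminished seventh spans 9.
They are enharmonically equivalent.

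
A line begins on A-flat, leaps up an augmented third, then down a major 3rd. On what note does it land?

An augmented third up from Ab is C# (letter C, 5 semitones up).
A major third down from C# is A (letter A, 4 semitones down).

A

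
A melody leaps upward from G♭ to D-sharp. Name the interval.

Counting letters G–A–B–C–D gives a fifth.
Gb→D# = 9 semitones, 2 wider than the perfect fifth (7), so doubly augmented.

doubly augmented fifth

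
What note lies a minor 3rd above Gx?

B#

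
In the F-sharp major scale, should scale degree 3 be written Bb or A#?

A#

Each scale degree takes a distinct letter name. Degree 3 of a scale on F must use the letter A.
A# and Bb are enharmonically the same pitch, but only A# uses the letter A, so it is the correct spelling here.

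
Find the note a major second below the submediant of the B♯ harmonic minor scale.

F#

The submediant of B# harmonic minor is G#.
A major second (2 semitones) below G# lands on the letter F, giving F#.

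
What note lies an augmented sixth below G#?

Bb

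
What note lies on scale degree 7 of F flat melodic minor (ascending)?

Eb

The Fb melodic minor (ascending) scale runs Fb Gb Abb Bbb Cb Db Eb.
Degree 7 is Eb.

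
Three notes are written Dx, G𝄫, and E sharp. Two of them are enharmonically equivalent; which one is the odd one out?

In 12-tone equal temperament, enharmonic equivalents share a pitch class. D## is pitch class 4; Gbb is pitch class 5; E# is pitch class 5.
Gbb and E# share pitch class 5, while D## is pitch class 4.

D##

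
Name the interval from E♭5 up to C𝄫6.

Counting letters E–F–G–A–B–C gives a sixth.
Eb→Cbb = 7 semitones, 2 narrower than the major sixth (9), so diminished.

diminished sixth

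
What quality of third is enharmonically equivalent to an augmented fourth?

doubly augmented

An augmented fourth spans 6 semitones.
A third spanning 6 semitones is doubly augmented (the major third is 4).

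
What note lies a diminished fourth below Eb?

A fourth below E lands on the letter B.
A diminished fourth spans 4 semitones, so Eb moves to pitch class 11. On the letter B that is B.

B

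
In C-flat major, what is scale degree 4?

Fb

Degree 4 takes the letter 3 steps above C, which is F.
In major, degree 4 sits 5 semitones above the tonic. Cb + 5 semitones is pitch class 4, spelled on F as Fb.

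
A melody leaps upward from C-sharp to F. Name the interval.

diminished fourth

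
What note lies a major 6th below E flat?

Gb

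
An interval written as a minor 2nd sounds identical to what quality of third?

A minor second spans 1 semitone.
A third spanning 1 semitone is doubly diminished (the major third is 4).

doubly diminished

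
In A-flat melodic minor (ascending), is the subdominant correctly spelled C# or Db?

Each scale degree takes a distinct letter name. Degree 4 of a scale on A must use the letter D.
Db and C# are enharmonically the same pitch, but only Db uses the letter D, so it is the correct spelling here.

Db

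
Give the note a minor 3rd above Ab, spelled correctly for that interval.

Cb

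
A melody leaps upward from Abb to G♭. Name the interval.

major seventh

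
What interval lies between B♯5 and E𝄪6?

Counting letters B–C–D–E gives a fourth.
B#→E## = 6 semitones, 1 wider than the perfect fourth (5), so augmented.

augmented fourth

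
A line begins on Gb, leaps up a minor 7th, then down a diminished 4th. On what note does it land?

A minor seventh up from Gb is Fb (letter F, 10 semitones up).
A diminished fourth down from Fb is C (letter C, 4 semitones down).

C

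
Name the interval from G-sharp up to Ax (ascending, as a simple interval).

The letter names run G→A, a span of 1 letter step, so the interval is some kind of second.
G# to A## is 3 semitones. A major second is 2, so 3 makes it augmented.

augmented second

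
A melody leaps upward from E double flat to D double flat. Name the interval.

Counting letters E–F–G–A–B–C–D gives a seventh.
Ebb→Dbb = 10 semitones, 1 narrower than the major seventh (11), so minor.

minor seventh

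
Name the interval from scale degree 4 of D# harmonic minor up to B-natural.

minor third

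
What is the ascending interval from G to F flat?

diminished seventh

The letter names run G→F, a span of 6 letter steps, so the interval is some kind of seventh.
G to Fb is 9 semitones. A major seventh is 11, so 9 makes it diminished.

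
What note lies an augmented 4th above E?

A#

E up a perfect fourth is A, so the target letter is A.
From E, an augmented fourth is 6 semitones up: A#.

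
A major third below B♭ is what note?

Gb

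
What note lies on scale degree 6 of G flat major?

Eb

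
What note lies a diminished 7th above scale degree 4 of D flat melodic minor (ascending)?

Scale degree 4 of Db melodic minor (ascending) is Gb.
A diminished seventh (9 semitones) above Gb lands on the letter F, giving Fbb.

Fbb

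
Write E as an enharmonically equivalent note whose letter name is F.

Fb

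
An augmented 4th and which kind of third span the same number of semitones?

doubly augmented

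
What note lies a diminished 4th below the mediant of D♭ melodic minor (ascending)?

The mediant of Db melodic minor (ascending) is Fb.
A diminished fourth (4 semitones) below Fb lands on the letter C, giving C.

C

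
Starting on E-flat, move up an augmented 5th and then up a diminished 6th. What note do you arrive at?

An augmented fifth up from Eb is B (letter B, 8 semitones up).
A diminished sixth up from B is Gb (letter G, 7 semitones up).

Gb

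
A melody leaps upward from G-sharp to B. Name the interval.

The letter names run G→B, a span of 2 letter steps, so the interval is some kind of third.
G# to B is 3 semitones. A major third is 4, so 3 makes it minor.

minor third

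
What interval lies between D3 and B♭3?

minor sixth

The letter names run D→B, a span of 5 letter steps, so the interval is some kind of sixth.
D to Bb is 8 semitones. A major sixth is 9, so 8 makes it minor.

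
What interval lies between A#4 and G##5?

major seventh

Counting letters A–B–C–D–E–F–G gives a seventh.
A#→G## = 11 semitones, exactly the major seventh.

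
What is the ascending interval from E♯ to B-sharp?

perfect fifth

The letter names run E→B, a span of 4 letter steps, so the interval is some kind of fifth.
E# to B# is 7 semitones. A perfect fifth is 7, so 7 makes it perfect.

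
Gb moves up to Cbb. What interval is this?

diminished fourth

The letter names run G→C, a span of 3 letter steps, so the interval is some kind of fourth.
Gb to Cbb is 4 semitones. A perfect fourth is 5, so 4 makes it diminished.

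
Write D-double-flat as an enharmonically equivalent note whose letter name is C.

C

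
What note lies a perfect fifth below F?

Bb

F down a perfect fifth is Bb, so the target letter is B.
From F, a perfect fifth is 7 semitones down: Bb.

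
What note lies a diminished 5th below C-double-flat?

Fb

C down a perfect fifth is F, so the target letter is F.
From Cbb, a diminished fifth is 6 semitones down: Fb.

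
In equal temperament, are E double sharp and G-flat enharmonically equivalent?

Yes

E## = pitch class 6 and Gb = pitch class 6 — the same pitch class, so they are enharmonic equivalents.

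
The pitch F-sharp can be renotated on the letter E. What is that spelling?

E##

Plain E sits 2 semitones below F#, so on the letter E the same pitch needs a double sharp: E##.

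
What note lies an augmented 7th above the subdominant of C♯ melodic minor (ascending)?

The subdominant of C# melodic minor (ascending) is F#.
An augmented seventh (12 semitones) above F# lands on the letter E, giving E##.

E##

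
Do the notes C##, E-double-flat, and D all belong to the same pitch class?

C## is pitch class 2; Ebb is pitch class 2; D is pitch class 2.
All spellings map to pitch class 2, so they are enharmonically equivalent.

Yes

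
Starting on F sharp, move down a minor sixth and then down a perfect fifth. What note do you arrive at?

D#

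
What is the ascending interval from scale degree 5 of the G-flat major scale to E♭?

major second

Scale degree 5 of Gb major is Db.
Db up to Eb: letters D→E make it a second; 2 semitones makes it major.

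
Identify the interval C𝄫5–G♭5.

The letter names run C→G, a span of 4 letter steps, so the interval is some kind of fifth.
Cbb to Gb is 8 semitones. A perfect fifth is 7, so 8 makes it augmented.

augmented fifth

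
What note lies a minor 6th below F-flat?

Ab

A sixth below F lands on the letter A.
A minor sixth spans 8 semitones, so Fb moves to pitch class 8. On the letter A that is Ab.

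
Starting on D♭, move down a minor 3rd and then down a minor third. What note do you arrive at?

G

A minor third down from Db is Bb (letter B, 3 semitones down).
A minor third down from Bb is G (letter G, 3 semitones down).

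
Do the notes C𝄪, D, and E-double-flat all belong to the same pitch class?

C## = pitch class 2 and D = pitch class 2 and Ebb = pitch class 2 — the same pitch class, so they are enharmonic equivalents.

Yes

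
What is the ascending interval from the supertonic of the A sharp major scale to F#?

The supertonic of A# major is B#.
B# up to F#: letters B→F make it a fifth; 6 semitones makes it diminished.

diminished fifth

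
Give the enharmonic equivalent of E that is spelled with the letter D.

E is pitch class 4. The letter D alone is pitch class 2.
To reach pitch class 4 from D requires an offset of +2 semitones, i.e. double sharp: D##.

D##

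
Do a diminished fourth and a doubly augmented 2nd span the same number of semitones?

Yes

A diminished fourth spans 4 semitones; a doubly augmented second spans 4.
They are enharmonically equivalent.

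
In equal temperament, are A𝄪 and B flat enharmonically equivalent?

No

A## is pitch class 11; Bb is pitch class 10.
The pitch classes differ (11 vs. 10), so they are not enharmonic equivalents.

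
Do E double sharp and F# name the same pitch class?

Yes

E## = pitch class 6 and F# = pitch class 6 — the same pitch class, so they are enharmonic equivalents.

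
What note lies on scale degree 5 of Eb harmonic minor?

The Eb harmonic minor scale runs Eb F Gb Ab Bb Cb D.
Degree 5 is Bb.

Bb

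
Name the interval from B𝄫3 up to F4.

The letter names run B→F, a span of 4 letter steps, so the interval is some kind of fifth.
Bbb to F is 8 semitones. A perfect fifth is 7, so 8 makes it augmented.

augmented fifth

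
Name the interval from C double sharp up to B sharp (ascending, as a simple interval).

The letter names run C→B, a span of 6 letter steps, so the interval is some kind of seventh.
C## to B# is 10 semitones. A major seventh is 11, so 10 makes it minor.

minor seventh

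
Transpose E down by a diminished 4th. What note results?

B#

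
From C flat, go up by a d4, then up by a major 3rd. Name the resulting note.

Abb

A diminished fourth up from Cb is Fbb (letter F, 4 semitones up).
A major third up from Fbb is Abb (letter A, 4 semitones up).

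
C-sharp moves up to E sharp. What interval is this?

The letter names run C→E, a span of 2 letter steps, so the interval is some kind of third.
C# to E# is 4 semitones. A major third is 4, so 4 makes it major.

major third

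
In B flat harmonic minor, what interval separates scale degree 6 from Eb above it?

major sixth

Scale degree 6 of Bb harmonic minor is Gb.
Gb up to Eb: letters G→E make it a sixth; 9 semitones makes it major.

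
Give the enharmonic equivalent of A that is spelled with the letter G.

G##

A is pitch class 9. The letter G alone is pitch class 7.
To reach pitch class 9 from G requires an offset of +2 semitones, i.e. double sharp: G##.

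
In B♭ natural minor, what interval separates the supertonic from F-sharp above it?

The supertonic of Bb natural minor is C.
C up to F#: letters C→F make it a fourth; 6 semitones makes it augmented.

augmented fourth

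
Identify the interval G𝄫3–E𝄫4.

major sixth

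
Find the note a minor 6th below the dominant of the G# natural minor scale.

The dominant of G# natural minor is D#.
A minor sixth (8 semitones) below D# lands on the letter F, giving F##.

F##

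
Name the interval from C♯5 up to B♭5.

diminished seventh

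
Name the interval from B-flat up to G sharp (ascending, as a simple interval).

augmented sixth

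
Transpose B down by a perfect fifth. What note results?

A fifth below B lands on the letter E.
A perfect fifth spans 7 semitones, so B moves to pitch class 4. On the letter E that is E.

E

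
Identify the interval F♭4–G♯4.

doubly augmented second

Counting letters F–G gives a second.
Fb→G# = 4 semitones, 2 wider than the major second (2), so doubly augmented.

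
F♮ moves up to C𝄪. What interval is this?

doubly augmented fifth

Counting letters F–G–A–B–C gives a fifth.
F→C## = 9 semitones, 2 wider than the perfect fifth (7), so doubly augmented.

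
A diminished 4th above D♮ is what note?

Gb

D up a perfect fourth is G, so the target letter is G.
From D, a diminished fourth is 4 semitones up: Gb.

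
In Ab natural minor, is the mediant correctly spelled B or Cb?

Cb

Each scale degree takes a distinct letter name. Degree 3 of a scale on A must use the letter C.
Cb and B are enharmonically the same pitch, but only Cb uses the letter C, so it is the correct spelling here.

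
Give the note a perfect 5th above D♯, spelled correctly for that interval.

A fifth above D lands on the letter A.
A perfect fifth spans 7 semitones, so D# moves to pitch class 10. On the letter A that is A#.

A#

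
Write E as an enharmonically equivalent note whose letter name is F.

Fb

E is pitch class 4. The letter F alone is pitch class 5.
To reach pitch class 4 from F requires an offset of -1 semitone, i.e. flat: Fb.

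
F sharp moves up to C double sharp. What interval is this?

augmented fifth

The letter names run F→C, a span of 4 letter steps, so the interval is some kind of fifth.
F# to C## is 8 semitones. A perfect fifth is 7, so 8 makes it augmented.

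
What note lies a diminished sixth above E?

Cb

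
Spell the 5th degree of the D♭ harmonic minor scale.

The Db harmonic minor scale runs Db Eb Fb Gb Ab Bbb C.
Degree 5 is Ab.

Ab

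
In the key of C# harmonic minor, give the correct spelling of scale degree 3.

E

The C# harmonic minor scale runs C# D# E F# G# A B#.
Degree 3 is E.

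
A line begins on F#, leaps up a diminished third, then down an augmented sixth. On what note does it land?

Cbb

A diminished third up from F# is Ab (letter A, 2 semitones up).
An augmented sixth down from Ab is Cbb (letter C, 10 semitones down).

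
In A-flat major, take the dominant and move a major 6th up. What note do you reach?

The dominant of Ab major is Eb.
A major sixth (9 semitones) above Eb lands on the letter C, giving C.

C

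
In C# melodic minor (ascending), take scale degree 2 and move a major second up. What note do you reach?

E#

Scale degree 2 of C# melodic minor (ascending) is D#.
A major second (2 semitones) above D# lands on the letter E, giving E#.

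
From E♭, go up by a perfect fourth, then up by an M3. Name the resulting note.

A perfect fourth up from Eb is Ab (letter A, 5 semitones up).
A major third up from Ab is C (letter C, 4 semitones up).

C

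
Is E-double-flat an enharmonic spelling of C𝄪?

Yes

Ebb = pitch class 2 and C## = pitch class 2 — the same pitch class, so they are enharmonic equivalents.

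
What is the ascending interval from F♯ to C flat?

Counting letters F–G–A–B–C gives a fifth.
F#→Cb = 5 semitones, 2 narrower than the perfect fifth (7), so doubly diminished.

doubly diminished fifth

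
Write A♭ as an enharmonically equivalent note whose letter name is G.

Ab is pitch class 8. The letter G alone is pitch class 7.
To reach pitch class 8 from G requires an offset of +1 semitone, i.e. sharp: G#.

G#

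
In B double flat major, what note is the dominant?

Degree 5 takes the letter 4 steps above B, which is F.
In major, degree 5 sits 7 semitones above the tonic. Bbb + 7 semitones is pitch class 4, spelled on F as Fb.

Fb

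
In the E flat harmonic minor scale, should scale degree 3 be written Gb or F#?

Each scale degree takes a distinct letter name. Degree 3 of a scale on E must use the letter G.
Gb and F# are enharmonically the same pitch, but only Gb uses the letter G, so it is the correct spelling here.

Gb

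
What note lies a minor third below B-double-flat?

Gb

A third below B lands on the letter G.
A minor third spans 3 semitones, so Bbb moves to pitch class 6. On the letter G that is Gb.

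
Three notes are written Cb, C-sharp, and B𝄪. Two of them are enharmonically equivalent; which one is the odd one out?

In 12-tone equal temperament, enharmonic equivalents share a pitch class. Cb is pitch class 11; C# is pitch class 1; B## is pitch class 1.
C# and B## share pitch class 1, while Cb is pitch class 11.

Cb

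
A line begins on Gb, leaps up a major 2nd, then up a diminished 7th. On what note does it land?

A major second up from Gb is Ab (letter A, 2 semitones up).
A diminished seventh up from Ab is Gbb (letter G, 9 semitones up).

Gbb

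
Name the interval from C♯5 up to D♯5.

major second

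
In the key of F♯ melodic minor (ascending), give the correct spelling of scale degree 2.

G#

The F# melodic minor (ascending) scale runs F# G# A B C# D# E#.
Degree 2 is G#.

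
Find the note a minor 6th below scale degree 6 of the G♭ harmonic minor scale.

Gb

Scale degree 6 of Gb harmonic minor is Ebb.
A minor sixth (8 semitones) below Ebb lands on the letter G, giving Gb.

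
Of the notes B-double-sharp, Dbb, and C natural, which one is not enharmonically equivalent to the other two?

B##

In 12-tone equal temperament, enharmonic equivalents share a pitch class. B## is pitch class 1; Dbb is pitch class 0; C is pitch class 0.
Dbb and C share pitch class 0, while B## is pitch class 1.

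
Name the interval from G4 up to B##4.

The letter names run G→B, a span of 2 letter steps, so the interval is some kind of third.
G to B## is 6 semitones. A major third is 4, so 6 makes it doubly augmented.

doubly augmented third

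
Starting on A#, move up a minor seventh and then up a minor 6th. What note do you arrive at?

A minor seventh up from A# is G# (letter G, 10 semitones up).
A minor sixth up from G# is E (letter E, 8 semitones up).

E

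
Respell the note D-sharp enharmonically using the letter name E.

Eb

Plain E sits 1 semitone above D#, so on the letter E the same pitch needs a flat: Eb.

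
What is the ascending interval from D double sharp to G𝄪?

perfect fourth

Counting letters D–E–F–G gives a fourth.
D##→G## = 5 semitones, exactly the perfect fourth.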